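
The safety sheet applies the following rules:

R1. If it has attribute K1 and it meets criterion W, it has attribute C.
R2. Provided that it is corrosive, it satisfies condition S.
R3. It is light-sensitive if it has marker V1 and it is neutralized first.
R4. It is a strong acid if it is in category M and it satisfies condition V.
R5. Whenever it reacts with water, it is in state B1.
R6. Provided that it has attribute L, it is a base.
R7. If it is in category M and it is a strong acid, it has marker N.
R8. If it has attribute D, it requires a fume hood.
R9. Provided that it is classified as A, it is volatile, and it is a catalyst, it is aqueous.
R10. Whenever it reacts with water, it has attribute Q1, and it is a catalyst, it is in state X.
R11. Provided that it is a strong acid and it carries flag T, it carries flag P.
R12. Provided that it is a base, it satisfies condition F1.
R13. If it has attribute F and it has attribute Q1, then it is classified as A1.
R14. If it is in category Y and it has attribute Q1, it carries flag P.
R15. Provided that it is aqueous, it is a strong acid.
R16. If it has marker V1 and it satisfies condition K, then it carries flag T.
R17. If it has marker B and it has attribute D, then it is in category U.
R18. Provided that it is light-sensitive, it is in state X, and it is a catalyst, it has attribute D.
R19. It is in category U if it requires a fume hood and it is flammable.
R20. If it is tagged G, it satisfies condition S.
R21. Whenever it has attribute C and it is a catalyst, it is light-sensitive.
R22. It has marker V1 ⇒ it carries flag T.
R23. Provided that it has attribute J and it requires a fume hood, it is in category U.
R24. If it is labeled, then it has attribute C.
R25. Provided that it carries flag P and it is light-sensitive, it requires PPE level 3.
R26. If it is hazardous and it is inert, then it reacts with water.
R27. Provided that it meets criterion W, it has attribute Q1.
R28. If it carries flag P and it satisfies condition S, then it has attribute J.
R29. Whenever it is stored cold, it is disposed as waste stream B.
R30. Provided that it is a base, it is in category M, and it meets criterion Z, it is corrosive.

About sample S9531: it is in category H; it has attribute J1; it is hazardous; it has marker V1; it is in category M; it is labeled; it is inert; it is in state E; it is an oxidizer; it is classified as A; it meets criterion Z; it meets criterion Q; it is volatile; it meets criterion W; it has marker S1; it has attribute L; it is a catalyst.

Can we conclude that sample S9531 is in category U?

By R6 (it has attribute L): it is a base.
By R9 (it is classified as A, it is volatile, it is a catalyst): it is aqueous.
By R15 (it is aqueous): it is a strong acid.
By R22 (it has marker V1): it carries flag T.
By R24 (it is labeled): it has attribute C.
By R26 (it is hazardous, it is inert): it reacts with water.
By R27 (it meets criterion W): it has attribute Q1.
By R30 (it is a base, it is in category M, it meets criterion Z): it is corrosive.
By R2 (it is corrosive): it satisfies condition S.
By R10 (it reacts with water, it has attribute Q1, it is a catalyst): it is in state X.
By R11 (it is a strong acid, it carries flag T): it carries flag P.
By R21 (it has attribute C, it is a catalyst): it is light-sensitive.
By R28 (it carries flag P, it satisfies condition S): it has attribute J.
By R18 (it is light-sensitive, it is in state X, it is a catalyst): it has attribute D.
By R8 (it has attribute D): it requires a fume hood.
By R23 (it has attribute J, it requires a fume hood): it is in category U.

Yes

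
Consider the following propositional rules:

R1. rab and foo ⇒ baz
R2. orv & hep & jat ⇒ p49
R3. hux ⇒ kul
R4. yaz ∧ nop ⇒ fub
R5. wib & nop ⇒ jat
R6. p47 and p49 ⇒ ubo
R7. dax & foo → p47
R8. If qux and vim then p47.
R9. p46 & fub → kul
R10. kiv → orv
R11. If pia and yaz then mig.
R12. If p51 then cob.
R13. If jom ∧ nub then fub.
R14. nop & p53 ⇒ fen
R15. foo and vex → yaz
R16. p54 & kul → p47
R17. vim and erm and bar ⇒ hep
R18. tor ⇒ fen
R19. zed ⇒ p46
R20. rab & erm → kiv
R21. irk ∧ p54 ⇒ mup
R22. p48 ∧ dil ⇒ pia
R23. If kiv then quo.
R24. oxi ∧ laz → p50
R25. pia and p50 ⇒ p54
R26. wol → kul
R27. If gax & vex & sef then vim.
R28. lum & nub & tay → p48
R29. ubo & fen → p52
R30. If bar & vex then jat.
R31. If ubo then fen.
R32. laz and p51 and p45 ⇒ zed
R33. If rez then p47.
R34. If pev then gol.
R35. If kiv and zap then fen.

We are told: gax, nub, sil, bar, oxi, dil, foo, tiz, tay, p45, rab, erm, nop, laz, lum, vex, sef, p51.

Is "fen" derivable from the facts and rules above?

Yes

yaz  (by R15: foo, vex)
kiv  (by R20: rab, erm)
p50  (by R24: oxi, laz)
vim  (by R27: gax, vex, sef)
p48  (by R28: lum, nub, tay)
jat  (by R30: bar, vex)
zed  (by R32: laz, p51, p45)
fub  (by R4: yaz, nop)
orv  (by R10: kiv)
hep  (by R17: vim, erm, bar)
p46  (by R19: zed)
pia  (by R22: p48, dil)
p54  (by R25: pia, p50)
p49  (by R2: orv, hep, jat)
kul  (by R9: p46, fub)
p47  (by R16: p54, kul)
ubo  (by R6: p47, p49)
fen  (by R31: ubo)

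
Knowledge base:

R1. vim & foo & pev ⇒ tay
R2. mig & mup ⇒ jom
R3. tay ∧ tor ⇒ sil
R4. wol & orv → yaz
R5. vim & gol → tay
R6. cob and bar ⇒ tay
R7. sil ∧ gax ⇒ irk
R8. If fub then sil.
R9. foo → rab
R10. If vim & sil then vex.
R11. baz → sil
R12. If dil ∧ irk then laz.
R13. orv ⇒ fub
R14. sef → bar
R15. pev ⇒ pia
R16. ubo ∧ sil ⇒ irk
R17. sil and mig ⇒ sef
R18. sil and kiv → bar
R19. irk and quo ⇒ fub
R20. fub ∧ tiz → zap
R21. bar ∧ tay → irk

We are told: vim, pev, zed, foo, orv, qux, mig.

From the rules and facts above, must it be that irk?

tay  (by R1: vim, foo, pev)
fub  (by R13: orv)
sil  (by R8: fub)
sef  (by R17: sil, mig)
bar  (by R14: sef)
irk  (by R21: bar, tay)

Yes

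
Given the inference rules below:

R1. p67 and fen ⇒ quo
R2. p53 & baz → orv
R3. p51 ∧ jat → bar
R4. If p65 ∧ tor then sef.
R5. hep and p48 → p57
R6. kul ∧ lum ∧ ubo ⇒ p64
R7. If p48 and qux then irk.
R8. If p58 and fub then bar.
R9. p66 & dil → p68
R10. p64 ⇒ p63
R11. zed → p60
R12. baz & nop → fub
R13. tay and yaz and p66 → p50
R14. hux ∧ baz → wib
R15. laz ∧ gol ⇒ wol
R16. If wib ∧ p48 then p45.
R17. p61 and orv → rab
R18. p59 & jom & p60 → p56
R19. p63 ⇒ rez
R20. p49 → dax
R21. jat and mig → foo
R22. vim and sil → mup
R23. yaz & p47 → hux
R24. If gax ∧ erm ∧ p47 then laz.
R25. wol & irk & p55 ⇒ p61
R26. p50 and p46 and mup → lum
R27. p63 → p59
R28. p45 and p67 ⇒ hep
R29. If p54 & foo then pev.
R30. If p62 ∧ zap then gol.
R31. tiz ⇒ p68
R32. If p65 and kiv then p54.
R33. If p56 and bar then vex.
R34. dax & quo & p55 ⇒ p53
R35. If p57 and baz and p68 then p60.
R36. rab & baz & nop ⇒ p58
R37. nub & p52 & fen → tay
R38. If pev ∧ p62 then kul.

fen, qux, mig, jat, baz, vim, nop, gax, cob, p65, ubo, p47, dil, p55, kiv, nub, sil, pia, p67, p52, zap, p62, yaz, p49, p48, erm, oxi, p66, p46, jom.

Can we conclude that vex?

Yes

quo  (by R1: p67, fen)
irk  (by R7: p48, qux)
p68  (by R9: p66, dil)
fub  (by R12: baz, nop)
dax  (by R20: p49)
foo  (by R21: jat, mig)
mup  (by R22: vim, sil)
hux  (by R23: yaz, p47)
laz  (by R24: gax, erm, p47)
gol  (by R30: p62, zap)
p54  (by R32: p65, kiv)
p53  (by R34: dax, quo, p55)
tay  (by R37: nub, p52, fen)
orv  (by R2: p53, baz)
p50  (by R13: tay, yaz, p66)
wib  (by R14: hux, baz)
wol  (by R15: laz, gol)
p45  (by R16: wib, p48)
p61  (by R25: wol, irk, p55)
lum  (by R26: p50, p46, mup)
hep  (by R28: p45, p67)
pev  (by R29: p54, foo)
kul  (by R38: pev, p62)
p57  (by R5: hep, p48)
p64  (by R6: kul, lum, ubo)
p63  (by R10: p64)
rab  (by R17: p61, orv)
p59  (by R27: p63)
p60  (by R35: p57, baz, p68)
p58  (by R36: rab, baz, nop)
bar  (by R8: p58, fub)
p56  (by R18: p59, jom, p60)
vex  (by R33: p56, bar)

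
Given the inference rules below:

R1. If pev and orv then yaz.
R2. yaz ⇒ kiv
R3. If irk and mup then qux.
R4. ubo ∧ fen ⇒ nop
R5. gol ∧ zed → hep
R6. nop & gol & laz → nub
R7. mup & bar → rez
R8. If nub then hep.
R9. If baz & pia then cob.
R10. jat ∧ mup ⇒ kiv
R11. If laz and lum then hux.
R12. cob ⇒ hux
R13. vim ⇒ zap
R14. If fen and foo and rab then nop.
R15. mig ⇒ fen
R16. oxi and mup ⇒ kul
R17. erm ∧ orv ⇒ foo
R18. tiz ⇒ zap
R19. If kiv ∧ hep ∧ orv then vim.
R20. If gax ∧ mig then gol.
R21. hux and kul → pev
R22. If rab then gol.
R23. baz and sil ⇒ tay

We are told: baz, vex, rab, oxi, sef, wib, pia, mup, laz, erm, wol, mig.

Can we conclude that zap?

No

Forward chaining from the given facts derives: cob, hux, fen, kul, pev, gol.
Rules concluding zap: R13 needs vim; R18 needs tiz — none of these are established.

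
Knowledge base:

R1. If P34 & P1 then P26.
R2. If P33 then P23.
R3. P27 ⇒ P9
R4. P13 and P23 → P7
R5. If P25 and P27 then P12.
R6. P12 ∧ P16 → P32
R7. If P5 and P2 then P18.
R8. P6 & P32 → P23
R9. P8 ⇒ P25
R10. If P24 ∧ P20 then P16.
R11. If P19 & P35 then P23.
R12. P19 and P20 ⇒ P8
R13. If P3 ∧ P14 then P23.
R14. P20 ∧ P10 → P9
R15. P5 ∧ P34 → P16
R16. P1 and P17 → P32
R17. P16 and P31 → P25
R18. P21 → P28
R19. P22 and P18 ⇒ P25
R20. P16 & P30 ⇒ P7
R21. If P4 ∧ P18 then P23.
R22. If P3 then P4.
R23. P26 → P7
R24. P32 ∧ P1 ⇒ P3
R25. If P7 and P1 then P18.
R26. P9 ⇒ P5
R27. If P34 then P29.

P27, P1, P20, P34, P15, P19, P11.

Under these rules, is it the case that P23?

P26  (by R1: P34, P1)
P9  (by R3: P27)
P8  (by R12: P19, P20)
P7  (by R23: P26)
P18  (by R25: P7, P1)
P5  (by R26: P9)
P25  (by R9: P8)
P16  (by R15: P5, P34)
P12  (by R5: P25, P27)
P32  (by R6: P12, P16)
P3  (by R24: P32, P1)
P4  (by R22: P3)
P23  (by R21: P4, P18)

Yes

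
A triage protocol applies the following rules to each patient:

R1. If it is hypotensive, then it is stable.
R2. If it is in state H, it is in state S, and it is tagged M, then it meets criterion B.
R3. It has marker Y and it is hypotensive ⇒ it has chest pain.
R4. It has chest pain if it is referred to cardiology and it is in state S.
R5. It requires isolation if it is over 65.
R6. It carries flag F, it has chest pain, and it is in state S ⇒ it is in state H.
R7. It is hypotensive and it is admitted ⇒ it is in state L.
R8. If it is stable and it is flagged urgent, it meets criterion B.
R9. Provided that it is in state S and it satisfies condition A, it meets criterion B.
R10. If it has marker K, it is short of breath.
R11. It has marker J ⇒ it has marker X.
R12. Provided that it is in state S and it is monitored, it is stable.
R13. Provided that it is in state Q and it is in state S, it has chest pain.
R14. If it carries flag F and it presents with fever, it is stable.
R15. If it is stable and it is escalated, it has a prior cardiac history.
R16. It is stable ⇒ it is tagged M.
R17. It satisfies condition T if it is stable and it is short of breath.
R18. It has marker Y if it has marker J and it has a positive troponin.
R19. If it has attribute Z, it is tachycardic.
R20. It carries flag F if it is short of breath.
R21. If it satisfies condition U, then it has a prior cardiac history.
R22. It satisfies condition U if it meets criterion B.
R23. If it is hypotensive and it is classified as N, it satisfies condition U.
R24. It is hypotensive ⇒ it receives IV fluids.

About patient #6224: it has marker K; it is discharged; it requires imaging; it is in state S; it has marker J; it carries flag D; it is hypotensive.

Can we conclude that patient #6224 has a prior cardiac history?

Forward chaining from the given facts derives: is stable, is short of breath, has marker X, is tagged M, satisfies condition T, carries flag F, receives IV fluids.
Rules concluding "it has a prior cardiac history": R15 needs "it is escalated"; R21 needs "it satisfies condition U" — none of these are established.

No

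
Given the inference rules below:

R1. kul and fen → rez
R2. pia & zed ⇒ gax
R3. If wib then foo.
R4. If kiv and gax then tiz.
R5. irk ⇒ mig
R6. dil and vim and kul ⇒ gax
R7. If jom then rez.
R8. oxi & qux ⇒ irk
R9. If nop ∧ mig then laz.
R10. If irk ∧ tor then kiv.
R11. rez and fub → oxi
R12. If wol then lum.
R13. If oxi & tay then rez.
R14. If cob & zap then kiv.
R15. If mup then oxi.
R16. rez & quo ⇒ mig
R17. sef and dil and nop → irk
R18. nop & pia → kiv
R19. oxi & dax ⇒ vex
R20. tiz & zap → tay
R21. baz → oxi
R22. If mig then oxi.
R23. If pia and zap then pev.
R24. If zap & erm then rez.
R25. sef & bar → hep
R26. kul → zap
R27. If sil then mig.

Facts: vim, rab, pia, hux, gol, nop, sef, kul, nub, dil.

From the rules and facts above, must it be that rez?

gax  (by R6: dil, vim, kul)
irk  (by R17: sef, dil, nop)
kiv  (by R18: nop, pia)
zap  (by R26: kul)
tiz  (by R4: kiv, gax)
mig  (by R5: irk)
tay  (by R20: tiz, zap)
oxi  (by R22: mig)
rez  (by R13: oxi, tay)

Yes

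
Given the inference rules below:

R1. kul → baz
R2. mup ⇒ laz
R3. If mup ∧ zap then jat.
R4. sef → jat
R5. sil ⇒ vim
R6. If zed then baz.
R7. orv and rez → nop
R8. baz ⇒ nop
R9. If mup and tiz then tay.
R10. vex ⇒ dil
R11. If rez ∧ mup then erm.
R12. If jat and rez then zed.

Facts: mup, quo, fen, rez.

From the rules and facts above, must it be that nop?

Forward chaining from the given facts derives: laz, erm.
Rules concluding nop: R7 needs orv; R8 needs baz — none of these are established.

No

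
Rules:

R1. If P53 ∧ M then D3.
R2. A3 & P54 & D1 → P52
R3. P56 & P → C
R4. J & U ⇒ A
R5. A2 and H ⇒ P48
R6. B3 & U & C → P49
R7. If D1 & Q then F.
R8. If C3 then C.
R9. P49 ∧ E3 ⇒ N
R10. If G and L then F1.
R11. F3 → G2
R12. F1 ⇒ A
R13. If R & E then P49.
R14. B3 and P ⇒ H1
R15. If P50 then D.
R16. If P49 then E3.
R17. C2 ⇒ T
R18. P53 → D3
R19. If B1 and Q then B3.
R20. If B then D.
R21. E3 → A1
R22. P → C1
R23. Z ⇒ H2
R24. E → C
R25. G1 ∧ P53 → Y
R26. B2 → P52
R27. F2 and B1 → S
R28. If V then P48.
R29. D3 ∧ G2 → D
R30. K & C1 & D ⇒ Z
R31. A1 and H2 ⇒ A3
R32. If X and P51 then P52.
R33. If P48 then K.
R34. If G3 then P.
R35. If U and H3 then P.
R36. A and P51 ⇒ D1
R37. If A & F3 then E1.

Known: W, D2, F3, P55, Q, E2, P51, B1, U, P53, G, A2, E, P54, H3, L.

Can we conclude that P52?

Forward chaining from the given facts derives: F1, G2, A, D3, B3, C, D, P, D1, E1, P49, F, H1, E3, A1, C1, N.
Rules concluding P52: R2 needs A3; R26 needs B2; R32 needs X — none of these are established.

No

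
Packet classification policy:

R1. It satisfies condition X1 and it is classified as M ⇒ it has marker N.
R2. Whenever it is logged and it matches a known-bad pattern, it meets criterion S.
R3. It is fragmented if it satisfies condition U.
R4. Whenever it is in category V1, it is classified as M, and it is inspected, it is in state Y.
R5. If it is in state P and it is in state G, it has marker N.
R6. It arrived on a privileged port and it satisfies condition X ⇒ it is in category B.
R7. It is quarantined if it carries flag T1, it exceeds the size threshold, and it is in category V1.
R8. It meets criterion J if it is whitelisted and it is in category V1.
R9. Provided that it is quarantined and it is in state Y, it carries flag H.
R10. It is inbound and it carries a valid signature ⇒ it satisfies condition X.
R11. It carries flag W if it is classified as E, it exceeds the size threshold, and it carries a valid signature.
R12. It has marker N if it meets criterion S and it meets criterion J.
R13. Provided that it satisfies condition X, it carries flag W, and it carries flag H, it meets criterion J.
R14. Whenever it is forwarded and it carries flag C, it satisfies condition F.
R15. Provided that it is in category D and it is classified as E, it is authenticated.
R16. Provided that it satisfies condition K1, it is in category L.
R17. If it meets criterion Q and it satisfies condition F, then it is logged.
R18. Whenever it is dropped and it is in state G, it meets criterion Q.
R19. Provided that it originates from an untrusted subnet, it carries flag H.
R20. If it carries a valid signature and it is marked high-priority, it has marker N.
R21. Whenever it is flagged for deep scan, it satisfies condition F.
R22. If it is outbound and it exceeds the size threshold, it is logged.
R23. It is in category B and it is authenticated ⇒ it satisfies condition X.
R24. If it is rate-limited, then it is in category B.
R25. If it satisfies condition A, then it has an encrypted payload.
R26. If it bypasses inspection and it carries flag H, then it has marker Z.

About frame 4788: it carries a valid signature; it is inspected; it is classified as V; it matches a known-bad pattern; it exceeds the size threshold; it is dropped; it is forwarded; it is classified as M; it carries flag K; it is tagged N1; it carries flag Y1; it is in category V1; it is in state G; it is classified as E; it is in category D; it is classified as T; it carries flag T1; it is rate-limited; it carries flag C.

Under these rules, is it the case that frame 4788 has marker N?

Yes

By R4 (it is in category V1, it is classified as M, it is inspected): it is in state Y.
By R7 (it carries flag T1, it exceeds the size threshold, it is in category V1): it is quarantined.
By R9 (it is quarantined, it is in state Y): it carries flag H.
By R11 (it is classified as E, it exceeds the size threshold, it carries a valid signature): it carries flag W.
By R14 (it is forwarded, it carries flag C): it satisfies condition F.
By R15 (it is in category D, it is classified as E): it is authenticated.
By R18 (it is dropped, it is in state G): it meets criterion Q.
By R24 (it is rate-limited): it is in category B.
By R17 (it meets criterion Q, it satisfies condition F): it is logged.
By R23 (it is in category B, it is authenticated): it satisfies condition X.
By R2 (it is logged, it matches a known-bad pattern): it meets criterion S.
By R13 (it satisfies condition X, it carries flag W, it carries flag H): it meets criterion J.
By R12 (it meets criterion S, it meets criterion J): it has marker N.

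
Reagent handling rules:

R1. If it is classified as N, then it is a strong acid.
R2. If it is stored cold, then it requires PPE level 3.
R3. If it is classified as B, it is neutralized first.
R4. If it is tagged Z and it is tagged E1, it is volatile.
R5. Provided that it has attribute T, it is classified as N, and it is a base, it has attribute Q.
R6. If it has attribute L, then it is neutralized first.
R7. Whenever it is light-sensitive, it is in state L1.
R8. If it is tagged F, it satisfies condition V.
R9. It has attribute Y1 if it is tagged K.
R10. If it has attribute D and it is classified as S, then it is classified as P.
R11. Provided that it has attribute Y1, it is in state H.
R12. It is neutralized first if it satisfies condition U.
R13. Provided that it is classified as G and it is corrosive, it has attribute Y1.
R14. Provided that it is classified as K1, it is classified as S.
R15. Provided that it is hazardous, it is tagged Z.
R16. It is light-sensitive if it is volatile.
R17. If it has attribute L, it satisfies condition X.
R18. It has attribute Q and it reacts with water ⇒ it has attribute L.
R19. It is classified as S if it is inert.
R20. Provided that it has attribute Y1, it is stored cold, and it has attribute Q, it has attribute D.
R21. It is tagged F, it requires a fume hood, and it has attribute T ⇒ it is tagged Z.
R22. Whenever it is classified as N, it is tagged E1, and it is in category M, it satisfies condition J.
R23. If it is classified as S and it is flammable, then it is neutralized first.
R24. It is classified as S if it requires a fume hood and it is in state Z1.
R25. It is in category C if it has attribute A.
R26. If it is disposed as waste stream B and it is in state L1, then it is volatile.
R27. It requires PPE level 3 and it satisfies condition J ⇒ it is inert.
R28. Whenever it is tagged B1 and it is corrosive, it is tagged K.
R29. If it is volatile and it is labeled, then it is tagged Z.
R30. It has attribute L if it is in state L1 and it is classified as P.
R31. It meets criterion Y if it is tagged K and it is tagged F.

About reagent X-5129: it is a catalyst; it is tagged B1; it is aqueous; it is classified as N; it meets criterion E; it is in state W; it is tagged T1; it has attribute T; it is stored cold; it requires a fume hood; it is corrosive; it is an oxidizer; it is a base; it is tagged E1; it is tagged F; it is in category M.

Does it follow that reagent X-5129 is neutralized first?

Yes

By R2 (it is stored cold): it requires PPE level 3.
By R5 (it has attribute T, it is classified as N, it is a base): it has attribute Q.
By R21 (it is tagged F, it requires a fume hood, it has attribute T): it is tagged Z.
By R22 (it is classified as N, it is tagged E1, it is in category M): it satisfies condition J.
By R27 (it requires PPE level 3, it satisfies condition J): it is inert.
By R28 (it is tagged B1, it is corrosive): it is tagged K.
By R4 (it is tagged Z, it is tagged E1): it is volatile.
By R9 (it is tagged K): it has attribute Y1.
By R16 (it is volatile): it is light-sensitive.
By R19 (it is inert): it is classified as S.
By R20 (it has attribute Y1, it is stored cold, it has attribute Q): it has attribute D.
By R7 (it is light-sensitive): it is in state L1.
By R10 (it has attribute D, it is classified as S): it is classified as P.
By R30 (it is in state L1, it is classified as P): it has attribute L.
By R6 (it has attribute L): it is neutralized first.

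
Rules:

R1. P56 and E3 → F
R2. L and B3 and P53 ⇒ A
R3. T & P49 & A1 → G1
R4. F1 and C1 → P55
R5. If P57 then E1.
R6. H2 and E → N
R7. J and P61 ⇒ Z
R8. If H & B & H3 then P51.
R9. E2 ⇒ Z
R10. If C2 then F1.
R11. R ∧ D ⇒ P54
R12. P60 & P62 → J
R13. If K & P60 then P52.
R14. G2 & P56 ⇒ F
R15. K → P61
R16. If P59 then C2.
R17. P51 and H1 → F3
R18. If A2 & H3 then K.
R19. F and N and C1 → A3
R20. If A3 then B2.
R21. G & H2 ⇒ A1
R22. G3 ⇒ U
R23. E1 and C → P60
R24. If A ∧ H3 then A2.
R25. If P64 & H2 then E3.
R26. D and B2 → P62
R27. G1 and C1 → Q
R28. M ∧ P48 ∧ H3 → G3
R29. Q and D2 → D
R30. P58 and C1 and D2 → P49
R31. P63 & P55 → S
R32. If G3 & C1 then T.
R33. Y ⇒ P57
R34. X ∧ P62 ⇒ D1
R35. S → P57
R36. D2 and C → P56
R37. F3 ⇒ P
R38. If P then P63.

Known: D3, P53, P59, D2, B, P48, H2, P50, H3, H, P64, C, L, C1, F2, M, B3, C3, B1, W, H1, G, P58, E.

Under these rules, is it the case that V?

Forward chaining from the given facts derives: A, N, P51, C2, F3, A1, A2, E3, G3, P49, T, P56, P, P63, F, G1, F1, K, A3, B2, U, Q, D, P55, P61, P62, S, P57, E1, P60, J, P52, Z.
No rule has V as its conclusion, and it is not among the given facts.

No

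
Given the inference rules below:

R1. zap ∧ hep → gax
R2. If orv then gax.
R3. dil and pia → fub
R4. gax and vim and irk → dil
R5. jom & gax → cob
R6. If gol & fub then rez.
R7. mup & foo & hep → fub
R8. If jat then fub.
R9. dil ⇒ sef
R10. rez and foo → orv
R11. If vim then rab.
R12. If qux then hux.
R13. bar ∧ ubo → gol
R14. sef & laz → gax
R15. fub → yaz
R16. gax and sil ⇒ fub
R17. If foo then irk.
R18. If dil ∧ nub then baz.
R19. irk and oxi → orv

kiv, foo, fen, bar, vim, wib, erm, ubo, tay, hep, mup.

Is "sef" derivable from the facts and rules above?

Yes

fub  (by R7: mup, foo, hep)
gol  (by R13: bar, ubo)
irk  (by R17: foo)
rez  (by R6: gol, fub)
orv  (by R10: rez, foo)
gax  (by R2: orv)
dil  (by R4: gax, vim, irk)
sef  (by R9: dil)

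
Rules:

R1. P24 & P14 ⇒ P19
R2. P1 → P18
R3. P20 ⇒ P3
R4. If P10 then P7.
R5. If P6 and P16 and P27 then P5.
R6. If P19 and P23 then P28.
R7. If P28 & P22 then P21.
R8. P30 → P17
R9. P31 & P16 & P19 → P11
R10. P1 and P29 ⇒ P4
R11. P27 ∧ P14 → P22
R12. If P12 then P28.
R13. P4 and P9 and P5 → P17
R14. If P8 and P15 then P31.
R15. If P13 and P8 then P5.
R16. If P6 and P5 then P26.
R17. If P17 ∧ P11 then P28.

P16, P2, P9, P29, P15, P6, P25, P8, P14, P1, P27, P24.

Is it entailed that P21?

P19  (by R1: P24, P14)
P5  (by R5: P6, P16, P27)
P4  (by R10: P1, P29)
P22  (by R11: P27, P14)
P17  (by R13: P4, P9, P5)
P31  (by R14: P8, P15)
P11  (by R9: P31, P16, P19)
P28  (by R17: P17, P11)
P21  (by R7: P28, P22)

Yes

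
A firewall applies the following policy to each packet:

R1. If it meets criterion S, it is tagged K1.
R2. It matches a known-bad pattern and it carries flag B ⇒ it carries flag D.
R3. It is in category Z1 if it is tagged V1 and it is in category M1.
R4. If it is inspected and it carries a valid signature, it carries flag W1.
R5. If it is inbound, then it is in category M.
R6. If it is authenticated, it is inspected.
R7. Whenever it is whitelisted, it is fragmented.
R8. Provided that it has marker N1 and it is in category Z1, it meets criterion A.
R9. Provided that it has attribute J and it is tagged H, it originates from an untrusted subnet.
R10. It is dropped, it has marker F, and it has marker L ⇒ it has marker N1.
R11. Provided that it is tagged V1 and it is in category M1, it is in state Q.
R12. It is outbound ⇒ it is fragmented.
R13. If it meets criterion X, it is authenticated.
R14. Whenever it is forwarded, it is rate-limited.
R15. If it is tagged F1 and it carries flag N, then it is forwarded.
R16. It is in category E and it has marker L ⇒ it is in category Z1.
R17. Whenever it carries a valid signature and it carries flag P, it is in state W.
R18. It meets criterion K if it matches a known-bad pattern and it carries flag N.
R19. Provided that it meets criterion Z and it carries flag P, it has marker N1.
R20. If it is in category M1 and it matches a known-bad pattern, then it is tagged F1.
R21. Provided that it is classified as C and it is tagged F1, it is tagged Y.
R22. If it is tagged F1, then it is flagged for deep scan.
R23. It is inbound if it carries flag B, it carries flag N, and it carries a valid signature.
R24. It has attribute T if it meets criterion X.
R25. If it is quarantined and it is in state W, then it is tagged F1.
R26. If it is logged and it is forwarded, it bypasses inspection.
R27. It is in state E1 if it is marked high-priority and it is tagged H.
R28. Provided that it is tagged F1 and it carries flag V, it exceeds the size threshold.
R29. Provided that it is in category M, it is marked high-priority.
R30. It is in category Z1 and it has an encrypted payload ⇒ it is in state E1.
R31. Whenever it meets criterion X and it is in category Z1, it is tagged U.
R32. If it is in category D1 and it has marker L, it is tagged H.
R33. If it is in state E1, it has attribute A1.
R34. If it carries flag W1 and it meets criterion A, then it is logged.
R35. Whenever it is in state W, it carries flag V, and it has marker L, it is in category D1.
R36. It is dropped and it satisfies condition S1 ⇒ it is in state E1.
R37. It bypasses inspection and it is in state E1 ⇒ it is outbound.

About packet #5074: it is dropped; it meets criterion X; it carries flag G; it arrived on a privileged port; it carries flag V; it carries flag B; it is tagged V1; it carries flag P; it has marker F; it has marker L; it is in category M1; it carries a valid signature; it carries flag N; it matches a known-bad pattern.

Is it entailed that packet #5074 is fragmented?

Yes

By R3 (it is tagged V1, it is in category M1): it is in category Z1.
By R10 (it is dropped, it has marker F, it has marker L): it has marker N1.
By R13 (it meets criterion X): it is authenticated.
By R17 (it carries a valid signature, it carries flag P): it is in state W.
By R20 (it is in category M1, it matches a known-bad pattern): it is tagged F1.
By R23 (it carries flag B, it carries flag N, it carries a valid signature): it is inbound.
By R35 (it is in state W, it carries flag V, it has marker L): it is in category D1.
By R5 (it is inbound): it is in category M.
By R6 (it is authenticated): it is inspected.
By R8 (it has marker N1, it is in category Z1): it meets criterion A.
By R15 (it is tagged F1, it carries flag N): it is forwarded.
By R29 (it is in category M): it is marked high-priority.
By R32 (it is in category D1, it has marker L): it is tagged H.
By R4 (it is inspected, it carries a valid signature): it carries flag W1.
By R27 (it is marked high-priority, it is tagged H): it is in state E1.
By R34 (it carries flag W1, it meets criterion A): it is logged.
By R26 (it is logged, it is forwarded): it bypasses inspection.
By R37 (it bypasses inspection, it is in state E1): it is outbound.
By R12 (it is outbound): it is fragmented.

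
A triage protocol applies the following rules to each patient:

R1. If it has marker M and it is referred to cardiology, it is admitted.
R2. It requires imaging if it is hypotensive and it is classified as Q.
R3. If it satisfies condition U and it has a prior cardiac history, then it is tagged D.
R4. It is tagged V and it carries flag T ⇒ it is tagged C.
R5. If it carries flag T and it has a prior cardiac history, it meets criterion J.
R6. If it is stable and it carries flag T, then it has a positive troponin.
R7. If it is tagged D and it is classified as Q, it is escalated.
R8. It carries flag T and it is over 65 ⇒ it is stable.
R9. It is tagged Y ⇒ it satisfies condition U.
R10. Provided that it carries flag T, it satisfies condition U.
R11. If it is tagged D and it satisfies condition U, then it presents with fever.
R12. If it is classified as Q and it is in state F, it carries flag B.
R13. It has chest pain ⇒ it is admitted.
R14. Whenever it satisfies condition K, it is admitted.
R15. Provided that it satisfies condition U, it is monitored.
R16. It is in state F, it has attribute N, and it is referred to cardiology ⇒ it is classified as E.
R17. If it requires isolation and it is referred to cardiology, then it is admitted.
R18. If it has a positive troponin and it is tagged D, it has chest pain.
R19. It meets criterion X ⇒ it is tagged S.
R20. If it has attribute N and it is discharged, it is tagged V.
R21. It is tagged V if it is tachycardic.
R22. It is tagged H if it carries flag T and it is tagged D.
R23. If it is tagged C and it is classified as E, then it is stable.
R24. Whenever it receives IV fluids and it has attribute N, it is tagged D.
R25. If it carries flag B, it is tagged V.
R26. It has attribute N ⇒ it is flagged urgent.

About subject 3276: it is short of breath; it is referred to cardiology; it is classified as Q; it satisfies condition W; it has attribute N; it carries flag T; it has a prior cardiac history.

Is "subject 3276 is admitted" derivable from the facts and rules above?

No

Forward chaining from the given facts derives: meets criterion J, satisfies condition U, is monitored, is flagged urgent, is tagged D, is escalated, presents with fever, is tagged H.
Rules concluding "it is admitted": R1 needs "it has marker M"; R13 needs "it has chest pain"; R14 needs "it satisfies condition K"; R17 needs "it requires isolation" — none of these are established.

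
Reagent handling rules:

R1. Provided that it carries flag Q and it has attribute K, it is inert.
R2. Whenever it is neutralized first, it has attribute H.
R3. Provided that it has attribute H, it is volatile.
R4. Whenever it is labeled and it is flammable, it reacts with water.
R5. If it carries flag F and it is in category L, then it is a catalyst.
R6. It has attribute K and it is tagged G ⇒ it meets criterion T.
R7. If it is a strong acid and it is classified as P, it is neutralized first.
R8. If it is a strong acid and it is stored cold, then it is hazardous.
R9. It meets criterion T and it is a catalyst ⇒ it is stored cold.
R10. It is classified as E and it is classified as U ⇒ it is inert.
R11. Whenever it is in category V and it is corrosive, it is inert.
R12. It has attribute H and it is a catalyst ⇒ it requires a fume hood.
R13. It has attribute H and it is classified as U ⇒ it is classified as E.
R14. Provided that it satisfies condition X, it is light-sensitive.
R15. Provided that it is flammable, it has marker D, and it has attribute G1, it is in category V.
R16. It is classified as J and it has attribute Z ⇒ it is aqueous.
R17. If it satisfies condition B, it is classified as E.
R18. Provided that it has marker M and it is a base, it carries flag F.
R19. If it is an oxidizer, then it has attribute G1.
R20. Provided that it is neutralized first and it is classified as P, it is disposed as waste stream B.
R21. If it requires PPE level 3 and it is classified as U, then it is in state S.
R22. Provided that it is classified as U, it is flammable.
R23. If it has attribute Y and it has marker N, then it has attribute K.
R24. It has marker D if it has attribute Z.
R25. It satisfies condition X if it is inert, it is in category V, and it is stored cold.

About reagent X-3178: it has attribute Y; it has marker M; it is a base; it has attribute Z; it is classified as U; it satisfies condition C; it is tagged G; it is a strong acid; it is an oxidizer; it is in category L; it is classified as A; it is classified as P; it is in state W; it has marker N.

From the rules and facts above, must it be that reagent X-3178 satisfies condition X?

By R7 (it is a strong acid, it is classified as P): it is neutralized first.
By R18 (it has marker M, it is a base): it carries flag F.
By R19 (it is an oxidizer): it has attribute G1.
By R22 (it is classified as U): it is flammable.
By R23 (it has attribute Y, it has marker N): it has attribute K.
By R24 (it has attribute Z): it has marker D.
By R2 (it is neutralized first): it has attribute H.
By R5 (it carries flag F, it is in category L): it is a catalyst.
By R6 (it has attribute K, it is tagged G): it meets criterion T.
By R9 (it meets criterion T, it is a catalyst): it is stored cold.
By R13 (it has attribute H, it is classified as U): it is classified as E.
By R15 (it is flammable, it has marker D, it has attribute G1): it is in category V.
By R10 (it is classified as E, it is classified as U): it is inert.
By R25 (it is inert, it is in category V, it is stored cold): it satisfies condition X.

Yes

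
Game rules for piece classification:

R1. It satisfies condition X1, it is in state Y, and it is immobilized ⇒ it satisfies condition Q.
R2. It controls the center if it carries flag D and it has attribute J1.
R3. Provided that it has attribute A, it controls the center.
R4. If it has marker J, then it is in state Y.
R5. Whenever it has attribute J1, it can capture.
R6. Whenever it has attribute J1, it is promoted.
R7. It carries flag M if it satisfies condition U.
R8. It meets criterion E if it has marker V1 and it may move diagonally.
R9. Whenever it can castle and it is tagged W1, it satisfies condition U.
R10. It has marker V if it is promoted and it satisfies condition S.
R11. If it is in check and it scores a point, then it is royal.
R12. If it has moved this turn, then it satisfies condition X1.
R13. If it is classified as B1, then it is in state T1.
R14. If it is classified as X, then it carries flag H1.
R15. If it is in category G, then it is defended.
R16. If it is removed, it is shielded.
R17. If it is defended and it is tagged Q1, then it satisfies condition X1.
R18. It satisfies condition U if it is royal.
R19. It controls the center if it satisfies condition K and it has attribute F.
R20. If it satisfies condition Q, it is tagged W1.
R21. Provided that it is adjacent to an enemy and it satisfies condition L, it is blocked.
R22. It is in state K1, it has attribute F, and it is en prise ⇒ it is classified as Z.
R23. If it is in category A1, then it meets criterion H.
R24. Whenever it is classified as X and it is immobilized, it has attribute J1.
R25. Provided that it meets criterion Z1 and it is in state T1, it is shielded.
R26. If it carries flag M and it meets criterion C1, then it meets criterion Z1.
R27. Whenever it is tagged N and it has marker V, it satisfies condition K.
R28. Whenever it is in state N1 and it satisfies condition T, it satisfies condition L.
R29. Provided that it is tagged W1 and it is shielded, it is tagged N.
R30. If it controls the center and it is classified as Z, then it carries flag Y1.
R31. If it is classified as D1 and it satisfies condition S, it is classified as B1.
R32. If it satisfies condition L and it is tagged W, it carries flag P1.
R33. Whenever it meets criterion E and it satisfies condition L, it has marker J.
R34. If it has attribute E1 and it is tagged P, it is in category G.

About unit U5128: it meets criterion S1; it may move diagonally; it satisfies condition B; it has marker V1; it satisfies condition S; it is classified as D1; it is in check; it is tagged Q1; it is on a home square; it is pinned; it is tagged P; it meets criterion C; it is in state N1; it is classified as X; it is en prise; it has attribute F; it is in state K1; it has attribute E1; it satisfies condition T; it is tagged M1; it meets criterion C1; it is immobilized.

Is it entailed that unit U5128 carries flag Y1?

No

Forward chaining from the given facts derives: meets criterion E, carries flag H1, is classified as Z, has attribute J1, satisfies condition L, is classified as B1, has marker J, is in category G, is in state Y, can capture, is promoted, has marker V, is in state T1, is defended, satisfies condition X1, satisfies condition Q, is tagged W1.
The only rule concluding "it carries flag Y1" is R30, which needs "it controls the center"; that is never established.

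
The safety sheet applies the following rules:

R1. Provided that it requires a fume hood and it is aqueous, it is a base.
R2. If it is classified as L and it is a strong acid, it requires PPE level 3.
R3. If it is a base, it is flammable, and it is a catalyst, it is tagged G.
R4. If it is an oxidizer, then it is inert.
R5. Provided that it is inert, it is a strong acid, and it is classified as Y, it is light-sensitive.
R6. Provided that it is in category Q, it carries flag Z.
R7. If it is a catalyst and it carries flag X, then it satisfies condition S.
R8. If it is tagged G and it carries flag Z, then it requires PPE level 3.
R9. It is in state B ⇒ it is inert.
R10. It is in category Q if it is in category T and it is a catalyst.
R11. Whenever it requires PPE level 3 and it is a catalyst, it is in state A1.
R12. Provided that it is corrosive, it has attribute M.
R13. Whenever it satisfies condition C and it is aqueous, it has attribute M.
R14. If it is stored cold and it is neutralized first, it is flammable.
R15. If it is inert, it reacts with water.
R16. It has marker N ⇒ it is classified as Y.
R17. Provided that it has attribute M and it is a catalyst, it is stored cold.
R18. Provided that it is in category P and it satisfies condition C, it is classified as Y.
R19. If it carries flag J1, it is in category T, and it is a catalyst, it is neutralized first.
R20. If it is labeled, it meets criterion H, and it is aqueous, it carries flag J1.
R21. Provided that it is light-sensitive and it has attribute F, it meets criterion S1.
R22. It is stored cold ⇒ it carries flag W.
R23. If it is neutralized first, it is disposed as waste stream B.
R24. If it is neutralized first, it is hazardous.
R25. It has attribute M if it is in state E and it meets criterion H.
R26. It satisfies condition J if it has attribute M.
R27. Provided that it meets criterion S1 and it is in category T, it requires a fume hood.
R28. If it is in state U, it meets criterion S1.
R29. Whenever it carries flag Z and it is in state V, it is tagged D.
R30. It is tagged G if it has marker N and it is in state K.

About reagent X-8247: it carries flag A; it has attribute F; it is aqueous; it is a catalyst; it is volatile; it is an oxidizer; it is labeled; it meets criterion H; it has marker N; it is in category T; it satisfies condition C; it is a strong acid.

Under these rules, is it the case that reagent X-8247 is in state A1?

By R4 (it is an oxidizer): it is inert.
By R10 (it is in category T, it is a catalyst): it is in category Q.
By R13 (it satisfies condition C, it is aqueous): it has attribute M.
By R16 (it has marker N): it is classified as Y.
By R17 (it has attribute M, it is a catalyst): it is stored cold.
By R20 (it is labeled, it meets criterion H, it is aqueous): it carries flag J1.
By R5 (it is inert, it is a strong acid, it is classified as Y): it is light-sensitive.
By R6 (it is in category Q): it carries flag Z.
By R19 (it carries flag J1, it is in category T, it is a catalyst): it is neutralized first.
By R21 (it is light-sensitive, it has attribute F): it meets criterion S1.
By R27 (it meets criterion S1, it is in category T): it requires a fume hood.
By R1 (it requires a fume hood, it is aqueous): it is a base.
By R14 (it is stored cold, it is neutralized first): it is flammable.
By R3 (it is a base, it is flammable, it is a catalyst): it is tagged G.
By R8 (it is tagged G, it carries flag Z): it requires PPE level 3.
By R11 (it requires PPE level 3, it is a catalyst): it is in state A1.

Yes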